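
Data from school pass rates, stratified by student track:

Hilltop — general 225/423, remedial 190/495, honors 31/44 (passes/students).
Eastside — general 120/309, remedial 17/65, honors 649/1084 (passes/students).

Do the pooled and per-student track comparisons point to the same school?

No

General: Hilltop 225/423 = 53.2%, Eastside 120/309 = 38.8% → Hilltop
Remedial: Hilltop 190/495 = 38.4%, Eastside 17/65 = 26.2% → Hilltop
Honors: Hilltop 31/44 = 70.5%, Eastside 649/1084 = 59.9% → Hilltop
Overall: Hilltop 446/962 = 46.4%, Eastside 786/1458 = 53.9% → Eastside
Hilltop wins each student group but Eastside wins overall — the comparison reverses. Hilltop's students skew toward remedial, which has a lower base rate.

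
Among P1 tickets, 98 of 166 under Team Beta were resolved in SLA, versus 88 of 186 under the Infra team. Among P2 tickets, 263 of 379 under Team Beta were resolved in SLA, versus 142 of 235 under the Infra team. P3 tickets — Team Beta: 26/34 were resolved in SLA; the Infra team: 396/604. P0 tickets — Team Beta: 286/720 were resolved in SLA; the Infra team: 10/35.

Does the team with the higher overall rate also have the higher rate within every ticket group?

No

P1: Team Beta 98/166 = 59.0%, the Infra team 88/186 = 47.3% → Team Beta
P2: Team Beta 263/379 = 69.4%, the Infra team 142/235 = 60.4% → Team Beta
P3: Team Beta 26/34 = 76.5%, the Infra team 396/604 = 65.6% → Team Beta
P0: Team Beta 286/720 = 39.7%, the Infra team 10/35 = 28.6% → Team Beta
Overall: Team Beta 673/1299 = 51.8%, the Infra team 636/1060 = 60.0% → the Infra team
Team Beta wins each ticket group but the Infra team wins overall — the comparison reverses. Team Beta's tickets skew toward P0, which has a lower base rate.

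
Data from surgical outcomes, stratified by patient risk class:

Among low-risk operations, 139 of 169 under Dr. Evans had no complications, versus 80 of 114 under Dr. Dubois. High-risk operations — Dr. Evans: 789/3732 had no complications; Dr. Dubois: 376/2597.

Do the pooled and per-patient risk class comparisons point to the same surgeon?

Yes

Low-risk: Dr. Evans 139/169 = 82.2%, Dr. Dubois 80/114 = 70.2% → Dr. Evans
High-risk: Dr. Evans 789/3732 = 21.1%, Dr. Dubois 376/2597 = 14.5% → Dr. Evans
Overall: Dr. Evans 928/3901 = 23.8%, Dr. Dubois 456/2711 = 16.8% → Dr. Evans
Dr. Evans wins overall and in every patient risk group — no reversal.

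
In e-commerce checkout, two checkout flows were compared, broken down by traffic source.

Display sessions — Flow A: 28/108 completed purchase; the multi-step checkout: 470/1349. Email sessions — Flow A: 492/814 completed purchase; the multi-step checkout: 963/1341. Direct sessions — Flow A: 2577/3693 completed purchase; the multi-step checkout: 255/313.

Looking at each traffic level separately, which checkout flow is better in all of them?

Display: Flow A 28/108 = 25.9%, the multi-step checkout 470/1349 = 34.8% → the multi-step checkout
Email: Flow A 492/814 = 60.4%, the multi-step checkout 963/1341 = 71.8% → the multi-step checkout
Direct: Flow A 2577/3693 = 69.8%, the multi-step checkout 255/313 = 81.5% → the multi-step checkout
The multi-step checkout has the higher rate in all 3 groups.

the multi-step checkout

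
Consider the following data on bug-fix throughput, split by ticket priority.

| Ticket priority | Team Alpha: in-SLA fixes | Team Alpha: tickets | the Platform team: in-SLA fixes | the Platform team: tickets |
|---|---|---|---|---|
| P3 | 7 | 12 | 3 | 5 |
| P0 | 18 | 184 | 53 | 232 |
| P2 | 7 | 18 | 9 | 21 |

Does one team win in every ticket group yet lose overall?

No

P3: Team Alpha 7/12 = 58.3%, the Platform team 3/5 = 60.0% → the Platform team
P0: Team Alpha 18/184 = 9.8%, the Platform team 53/232 = 22.8% → the Platform team
P2: Team Alpha 7/18 = 38.9%, the Platform team 9/21 = 42.9% → the Platform team
Overall: Team Alpha 32/214 = 15.0%, the Platform team 65/258 = 25.2% → the Platform team
The Platform team wins overall and in every ticket group — no reversal.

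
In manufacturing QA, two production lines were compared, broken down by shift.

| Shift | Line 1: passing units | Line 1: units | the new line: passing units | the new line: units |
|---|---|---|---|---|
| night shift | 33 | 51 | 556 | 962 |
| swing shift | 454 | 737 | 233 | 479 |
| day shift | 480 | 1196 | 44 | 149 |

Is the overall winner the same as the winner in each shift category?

Night shift: Line 1 33/51 = 64.7%, the new line 556/962 = 57.8% → Line 1
Swing shift: Line 1 454/737 = 61.6%, the new line 233/479 = 48.6% → Line 1
Day shift: Line 1 480/1196 = 40.1%, the new line 44/149 = 29.5% → Line 1
Overall: Line 1 967/1984 = 48.7%, the new line 833/1590 = 52.4% → the new line
Line 1 wins each shift group but the new line wins overall — the comparison reverses. Line 1's units skew toward day shift, which has a lower base rate.

No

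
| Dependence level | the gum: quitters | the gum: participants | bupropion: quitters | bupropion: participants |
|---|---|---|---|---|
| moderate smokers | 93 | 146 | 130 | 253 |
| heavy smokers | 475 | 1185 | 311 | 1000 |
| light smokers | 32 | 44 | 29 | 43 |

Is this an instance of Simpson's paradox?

Moderate smokers: the gum 93/146 = 63.7%, bupropion 130/253 = 51.4% → the gum
Heavy smokers: the gum 475/1185 = 40.1%, bupropion 311/1000 = 31.1% → the gum
Light smokers: the gum 32/44 = 72.7%, bupropion 29/43 = 67.4% → the gum
Overall: the gum 600/1375 = 43.6%, bupropion 470/1296 = 36.3% → the gum
The gum wins overall and in every dependence group — no reversal.

No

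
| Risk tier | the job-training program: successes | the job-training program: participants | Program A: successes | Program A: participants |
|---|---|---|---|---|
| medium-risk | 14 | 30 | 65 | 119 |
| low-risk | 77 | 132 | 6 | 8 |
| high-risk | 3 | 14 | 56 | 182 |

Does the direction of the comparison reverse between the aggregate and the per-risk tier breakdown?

Yes

Medium-risk: the job-training program 14/30 = 46.7%, Program A 65/119 = 54.6% → Program A
Low-risk: the job-training program 77/132 = 58.3%, Program A 6/8 = 75.0% → Program A
High-risk: the job-training program 3/14 = 21.4%, Program A 56/182 = 30.8% → Program A
Overall: the job-training program 94/176 = 53.4%, Program A 127/309 = 41.1% → the job-training program
Program A wins each risk group but the job-training program wins overall — the comparison reverses. Program A's participants skew toward high-risk, which has a lower base rate.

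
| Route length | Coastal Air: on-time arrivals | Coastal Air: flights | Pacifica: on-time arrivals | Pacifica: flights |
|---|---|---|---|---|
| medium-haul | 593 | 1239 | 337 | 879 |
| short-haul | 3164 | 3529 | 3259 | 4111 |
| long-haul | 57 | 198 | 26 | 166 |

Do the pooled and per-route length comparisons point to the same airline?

Medium-haul: Coastal Air 593/1239 = 47.9%, Pacifica 337/879 = 38.3% → Coastal Air
Short-haul: Coastal Air 3164/3529 = 89.7%, Pacifica 3259/4111 = 79.3% → Coastal Air
Long-haul: Coastal Air 57/198 = 28.8%, Pacifica 26/166 = 15.7% → Coastal Air
Overall: Coastal Air 3814/4966 = 76.8%, Pacifica 3622/5156 = 70.2% → Coastal Air
Coastal Air wins overall and in every route group — no reversal.

Yes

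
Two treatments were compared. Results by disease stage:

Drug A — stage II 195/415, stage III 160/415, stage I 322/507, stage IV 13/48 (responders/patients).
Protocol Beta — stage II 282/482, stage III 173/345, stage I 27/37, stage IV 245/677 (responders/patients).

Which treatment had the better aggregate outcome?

Stage II: Drug A 195/415 = 47.0%, Protocol Beta 282/482 = 58.5% → Protocol Beta
Stage III: Drug A 160/415 = 38.6%, Protocol Beta 173/345 = 50.1% → Protocol Beta
Stage I: Drug A 322/507 = 63.5%, Protocol Beta 27/37 = 73.0% → Protocol Beta
Stage IV: Drug A 13/48 = 27.1%, Protocol Beta 245/677 = 36.2% → Protocol Beta
Overall: Drug A 690/1385 = 49.8%, Protocol Beta 727/1541 = 47.2% → Drug A
(Protocol Beta wins every disease group but Drug A wins overall — Protocol Beta's patients skew toward the low-rate stage IV group.)

Drug A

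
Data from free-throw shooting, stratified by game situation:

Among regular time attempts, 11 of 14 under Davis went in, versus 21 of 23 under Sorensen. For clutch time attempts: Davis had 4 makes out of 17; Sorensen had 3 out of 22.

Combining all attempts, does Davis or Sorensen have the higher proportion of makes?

Regular time: Davis 11/14 = 78.6%, Sorensen 21/23 = 91.3% → Sorensen
Clutch time: Davis 4/17 = 23.5%, Sorensen 3/22 = 13.6% → Davis
Overall: Davis 15/31 = 48.4%, Sorensen 24/45 = 53.3% → Sorensen
(Neither sweeps every game group, but Sorensen has the higher pooled rate.)

Sorensen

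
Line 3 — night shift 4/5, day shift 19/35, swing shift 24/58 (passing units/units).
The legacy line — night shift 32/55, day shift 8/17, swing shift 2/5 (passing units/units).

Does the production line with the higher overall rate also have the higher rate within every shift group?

No

Night shift: Line 3 4/5 = 80.0%, the legacy line 32/55 = 58.2% → Line 3
Day shift: Line 3 19/35 = 54.3%, the legacy line 8/17 = 47.1% → Line 3
Swing shift: Line 3 24/58 = 41.4%, the legacy line 2/5 = 40.0% → Line 3
Overall: Line 3 47/98 = 48.0%, the legacy line 42/77 = 54.5% → the legacy line
Line 3 wins each shift group but the legacy line wins overall — the comparison reverses. Line 3's units skew toward swing shift, which has a lower base rate.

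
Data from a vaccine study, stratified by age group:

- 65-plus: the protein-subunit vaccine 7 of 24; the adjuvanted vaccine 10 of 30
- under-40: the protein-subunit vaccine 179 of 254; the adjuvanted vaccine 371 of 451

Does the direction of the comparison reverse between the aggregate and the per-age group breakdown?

65-plus: the protein-subunit vaccine 7/24 = 29.2%, the adjuvanted vaccine 10/30 = 33.3% → the adjuvanted vaccine
Under-40: the protein-subunit vaccine 179/254 = 70.5%, the adjuvanted vaccine 371/451 = 82.3% → the adjuvanted vaccine
Overall: the protein-subunit vaccine 186/278 = 66.9%, the adjuvanted vaccine 381/481 = 79.2% → the adjuvanted vaccine
The adjuvanted vaccine wins overall and in every age group — no reversal.

No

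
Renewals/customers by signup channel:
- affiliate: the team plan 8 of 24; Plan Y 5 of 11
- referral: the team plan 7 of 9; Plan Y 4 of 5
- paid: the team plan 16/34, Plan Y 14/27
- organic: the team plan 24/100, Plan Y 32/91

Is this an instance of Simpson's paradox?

No

Affiliate: the team plan 8/24 = 33.3%, Plan Y 5/11 = 45.5% → Plan Y
Referral: the team plan 7/9 = 77.8%, Plan Y 4/5 = 80.0% → Plan Y
Paid: the team plan 16/34 = 47.1%, Plan Y 14/27 = 51.9% → Plan Y
Organic: the team plan 24/100 = 24.0%, Plan Y 32/91 = 35.2% → Plan Y
Overall: the team plan 55/167 = 32.9%, Plan Y 55/134 = 41.0% → Plan Y
Plan Y wins overall and in every signup group — no reversal.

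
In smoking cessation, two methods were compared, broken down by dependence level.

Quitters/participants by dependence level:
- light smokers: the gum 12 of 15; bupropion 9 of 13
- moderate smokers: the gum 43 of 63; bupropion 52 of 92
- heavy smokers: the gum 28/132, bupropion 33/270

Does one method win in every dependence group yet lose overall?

No

Light smokers: the gum 12/15 = 80.0%, bupropion 9/13 = 69.2% → the gum
Moderate smokers: the gum 43/63 = 68.3%, bupropion 52/92 = 56.5% → the gum
Heavy smokers: the gum 28/132 = 21.2%, bupropion 33/270 = 12.2% → the gum
Overall: the gum 83/210 = 39.5%, bupropion 94/375 = 25.1% → the gum
The gum wins overall and in every dependence group — no reversal.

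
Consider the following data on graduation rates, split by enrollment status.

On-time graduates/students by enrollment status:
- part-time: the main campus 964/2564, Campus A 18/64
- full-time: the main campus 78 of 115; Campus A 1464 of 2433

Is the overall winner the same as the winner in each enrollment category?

No

Part-time: the main campus 964/2564 = 37.6%, Campus A 18/64 = 28.1% → the main campus
Full-time: the main campus 78/115 = 67.8%, Campus A 1464/2433 = 60.2% → the main campus
Overall: the main campus 1042/2679 = 38.9%, Campus A 1482/2497 = 59.4% → Campus A
The main campus wins each enrollment group but Campus A wins overall — the comparison reverses. The main campus's students skew toward part-time, which has a lower base rate.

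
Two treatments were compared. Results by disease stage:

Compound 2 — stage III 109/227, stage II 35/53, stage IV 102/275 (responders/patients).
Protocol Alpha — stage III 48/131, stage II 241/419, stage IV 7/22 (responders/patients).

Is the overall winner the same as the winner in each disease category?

No

Stage III: Compound 2 109/227 = 48.0%, Protocol Alpha 48/131 = 36.6% → Compound 2
Stage II: Compound 2 35/53 = 66.0%, Protocol Alpha 241/419 = 57.5% → Compound 2
Stage IV: Compound 2 102/275 = 37.1%, Protocol Alpha 7/22 = 31.8% → Compound 2
Overall: Compound 2 246/555 = 44.3%, Protocol Alpha 296/572 = 51.7% → Protocol Alpha
Compound 2 wins each disease group but Protocol Alpha wins overall — the comparison reverses. Compound 2's patients skew toward stage IV, which has a lower base rate.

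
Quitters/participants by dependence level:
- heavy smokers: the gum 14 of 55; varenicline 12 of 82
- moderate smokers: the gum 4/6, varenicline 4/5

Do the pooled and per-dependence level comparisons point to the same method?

Heavy smokers: the gum 14/55 = 25.5%, varenicline 12/82 = 14.6% → the gum
Moderate smokers: the gum 4/6 = 66.7%, varenicline 4/5 = 80.0% → varenicline
Overall: the gum 18/61 = 29.5%, varenicline 16/87 = 18.4% → the gum
Neither sweeps: the gum wins 1 of 2 groups, varenicline wins 1. The gum wins overall but not every group — no Simpson reversal.

No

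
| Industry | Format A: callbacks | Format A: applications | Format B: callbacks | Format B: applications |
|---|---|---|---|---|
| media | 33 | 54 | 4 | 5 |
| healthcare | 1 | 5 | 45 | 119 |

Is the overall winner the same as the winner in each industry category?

Media: Format A 33/54 = 61.1%, Format B 4/5 = 80.0% → Format B
Healthcare: Format A 1/5 = 20.0%, Format B 45/119 = 37.8% → Format B
Overall: Format A 34/59 = 57.6%, Format B 49/124 = 39.5% → Format A
Format B wins each industry group but Format A wins overall — the comparison reverses. Format B's applications skew toward healthcare, which has a lower base rate.

No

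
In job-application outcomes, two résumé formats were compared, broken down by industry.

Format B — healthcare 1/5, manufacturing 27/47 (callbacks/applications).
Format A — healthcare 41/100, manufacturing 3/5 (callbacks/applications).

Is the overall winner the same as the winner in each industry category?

No

Healthcare: Format B 1/5 = 20.0%, Format A 41/100 = 41.0% → Format A
Manufacturing: Format B 27/47 = 57.4%, Format A 3/5 = 60.0% → Format A
Overall: Format B 28/52 = 53.8%, Format A 44/105 = 41.9% → Format B
Format A wins each industry group but Format B wins overall — the comparison reverses. Format A's applications skew toward healthcare, which has a lower base rate.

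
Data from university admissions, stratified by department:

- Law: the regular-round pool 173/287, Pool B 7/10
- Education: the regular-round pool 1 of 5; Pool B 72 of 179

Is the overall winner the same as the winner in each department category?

No

Law: the regular-round pool 173/287 = 60.3%, Pool B 7/10 = 70.0% → Pool B
Education: the regular-round pool 1/5 = 20.0%, Pool B 72/179 = 40.2% → Pool B
Overall: the regular-round pool 174/292 = 59.6%, Pool B 79/189 = 41.8% → the regular-round pool
Pool B wins each department group but the regular-round pool wins overall — the comparison reverses. Pool B's applicants skew toward Education, which has a lower base rate.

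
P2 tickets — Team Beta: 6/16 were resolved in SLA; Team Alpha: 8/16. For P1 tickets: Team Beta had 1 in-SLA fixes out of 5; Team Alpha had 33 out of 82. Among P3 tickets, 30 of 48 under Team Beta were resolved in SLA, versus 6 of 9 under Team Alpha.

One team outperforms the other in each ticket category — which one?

Team Alpha

P2: Team Beta 6/16 = 37.5%, Team Alpha 8/16 = 50.0% → Team Alpha
P1: Team Beta 1/5 = 20.0%, Team Alpha 33/82 = 40.2% → Team Alpha
P3: Team Beta 30/48 = 62.5%, Team Alpha 6/9 = 66.7% → Team Alpha
Team Alpha has the higher rate in all 3 groups.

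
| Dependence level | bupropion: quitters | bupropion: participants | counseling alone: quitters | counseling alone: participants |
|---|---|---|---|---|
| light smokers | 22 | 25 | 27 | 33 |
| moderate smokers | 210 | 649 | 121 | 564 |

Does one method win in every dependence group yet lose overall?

No

Light smokers: bupropion 22/25 = 88.0%, counseling alone 27/33 = 81.8% → bupropion
Moderate smokers: bupropion 210/649 = 32.4%, counseling alone 121/564 = 21.5% → bupropion
Overall: bupropion 232/674 = 34.4%, counseling alone 148/597 = 24.8% → bupropion
Bupropion wins overall and in every dependence group — no reversal.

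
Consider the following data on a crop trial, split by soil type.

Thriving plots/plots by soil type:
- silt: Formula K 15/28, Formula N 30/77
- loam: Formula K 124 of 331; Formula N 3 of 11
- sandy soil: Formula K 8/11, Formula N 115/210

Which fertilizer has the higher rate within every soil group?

Silt: Formula K 15/28 = 53.6%, Formula N 30/77 = 39.0% → Formula K
Loam: Formula K 124/331 = 37.5%, Formula N 3/11 = 27.3% → Formula K
Sandy soil: Formula K 8/11 = 72.7%, Formula N 115/210 = 54.8% → Formula K
Formula K has the higher rate in all 3 groups.

Formula K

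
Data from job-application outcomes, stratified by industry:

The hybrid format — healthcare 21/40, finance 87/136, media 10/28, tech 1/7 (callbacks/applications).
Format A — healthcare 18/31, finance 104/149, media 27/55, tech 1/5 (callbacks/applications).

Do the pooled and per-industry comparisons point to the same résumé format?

Yes

Healthcare: the hybrid format 21/40 = 52.5%, Format A 18/31 = 58.1% → Format A
Finance: the hybrid format 87/136 = 64.0%, Format A 104/149 = 69.8% → Format A
Media: the hybrid format 10/28 = 35.7%, Format A 27/55 = 49.1% → Format A
Tech: the hybrid format 1/7 = 14.3%, Format A 1/5 = 20.0% → Format A
Overall: the hybrid format 119/211 = 56.4%, Format A 150/240 = 62.5% → Format A
Format A wins overall and in every industry group — no reversal.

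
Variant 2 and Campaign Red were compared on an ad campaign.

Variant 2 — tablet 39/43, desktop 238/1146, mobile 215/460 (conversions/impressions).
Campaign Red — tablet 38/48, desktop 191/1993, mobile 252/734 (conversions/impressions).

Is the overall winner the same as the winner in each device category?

Tablet: Variant 2 39/43 = 90.7%, Campaign Red 38/48 = 79.2% → Variant 2
Desktop: Variant 2 238/1146 = 20.8%, Campaign Red 191/1993 = 9.6% → Variant 2
Mobile: Variant 2 215/460 = 46.7%, Campaign Red 252/734 = 34.3% → Variant 2
Overall: Variant 2 492/1649 = 29.8%, Campaign Red 481/2775 = 17.3% → Variant 2
Variant 2 wins overall and in every device group — no reversal.

Yes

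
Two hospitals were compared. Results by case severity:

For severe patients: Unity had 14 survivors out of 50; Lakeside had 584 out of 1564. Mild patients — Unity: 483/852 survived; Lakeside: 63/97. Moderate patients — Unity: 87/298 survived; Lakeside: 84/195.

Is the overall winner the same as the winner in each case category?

No

Severe: Unity 14/50 = 28.0%, Lakeside 584/1564 = 37.3% → Lakeside
Mild: Unity 483/852 = 56.7%, Lakeside 63/97 = 64.9% → Lakeside
Moderate: Unity 87/298 = 29.2%, Lakeside 84/195 = 43.1% → Lakeside
Overall: Unity 584/1200 = 48.7%, Lakeside 731/1856 = 39.4% → Unity
Lakeside wins each case group but Unity wins overall — the comparison reverses. Lakeside's patients skew toward severe, which has a lower base rate.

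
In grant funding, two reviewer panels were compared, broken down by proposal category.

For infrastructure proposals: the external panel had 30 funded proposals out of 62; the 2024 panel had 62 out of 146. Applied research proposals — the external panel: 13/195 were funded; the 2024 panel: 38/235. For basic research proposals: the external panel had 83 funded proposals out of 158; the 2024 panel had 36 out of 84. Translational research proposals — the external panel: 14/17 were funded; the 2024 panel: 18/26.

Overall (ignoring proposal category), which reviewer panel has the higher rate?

the external panel

Infrastructure: the external panel 30/62 = 48.4%, the 2024 panel 62/146 = 42.5% → the external panel
Applied research: the external panel 13/195 = 6.7%, the 2024 panel 38/235 = 16.2% → the 2024 panel
Basic research: the external panel 83/158 = 52.5%, the 2024 panel 36/84 = 42.9% → the external panel
Translational research: the external panel 14/17 = 82.4%, the 2024 panel 18/26 = 69.2% → the external panel
Overall: the external panel 140/432 = 32.4%, the 2024 panel 154/491 = 31.4% → the external panel
(Neither sweeps every proposal group, but the external panel has the higher pooled rate.)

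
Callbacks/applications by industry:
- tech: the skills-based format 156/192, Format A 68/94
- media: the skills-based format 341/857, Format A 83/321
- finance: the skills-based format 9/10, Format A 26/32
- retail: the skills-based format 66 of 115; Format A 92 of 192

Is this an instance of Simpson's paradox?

No

Tech: the skills-based format 156/192 = 81.2%, Format A 68/94 = 72.3% → the skills-based format
Media: the skills-based format 341/857 = 39.8%, Format A 83/321 = 25.9% → the skills-based format
Finance: the skills-based format 9/10 = 90.0%, Format A 26/32 = 81.2% → the skills-based format
Retail: the skills-based format 66/115 = 57.4%, Format A 92/192 = 47.9% → the skills-based format
Overall: the skills-based format 572/1174 = 48.7%, Format A 269/639 = 42.1% → the skills-based format
The skills-based format wins overall and in every industry group — no reversal.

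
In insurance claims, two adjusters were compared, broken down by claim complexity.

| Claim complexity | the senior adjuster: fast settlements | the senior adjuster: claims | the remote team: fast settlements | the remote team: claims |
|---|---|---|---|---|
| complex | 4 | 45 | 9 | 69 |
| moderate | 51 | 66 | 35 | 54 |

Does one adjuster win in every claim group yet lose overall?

Complex: the senior adjuster 4/45 = 8.9%, the remote team 9/69 = 13.0% → the remote team
Moderate: the senior adjuster 51/66 = 77.3%, the remote team 35/54 = 64.8% → the senior adjuster
Overall: the senior adjuster 55/111 = 49.5%, the remote team 44/123 = 35.8% → the senior adjuster
Neither sweeps: the senior adjuster wins 1 of 2 groups, the remote team wins 1. The senior adjuster wins overall but not every group — no Simpson reversal.

No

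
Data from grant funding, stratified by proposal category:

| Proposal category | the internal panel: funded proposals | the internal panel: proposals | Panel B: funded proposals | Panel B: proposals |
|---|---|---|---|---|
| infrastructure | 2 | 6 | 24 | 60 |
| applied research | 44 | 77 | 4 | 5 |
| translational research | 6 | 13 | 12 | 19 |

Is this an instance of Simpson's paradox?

Yes

Infrastructure: the internal panel 2/6 = 33.3%, Panel B 24/60 = 40.0% → Panel B
Applied research: the internal panel 44/77 = 57.1%, Panel B 4/5 = 80.0% → Panel B
Translational research: the internal panel 6/13 = 46.2%, Panel B 12/19 = 63.2% → Panel B
Overall: the internal panel 52/96 = 54.2%, Panel B 40/84 = 47.6% → the internal panel
Panel B wins each proposal group but the internal panel wins overall — the comparison reverses. Panel B's proposals skew toward infrastructure, which has a lower base rate.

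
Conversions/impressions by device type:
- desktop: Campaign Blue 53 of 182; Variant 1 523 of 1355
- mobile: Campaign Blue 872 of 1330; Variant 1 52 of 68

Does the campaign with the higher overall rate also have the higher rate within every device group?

No

Desktop: Campaign Blue 53/182 = 29.1%, Variant 1 523/1355 = 38.6% → Variant 1
Mobile: Campaign Blue 872/1330 = 65.6%, Variant 1 52/68 = 76.5% → Variant 1
Overall: Campaign Blue 925/1512 = 61.2%, Variant 1 575/1423 = 40.4% → Campaign Blue
Variant 1 wins each device group but Campaign Blue wins overall — the comparison reverses. Variant 1's impressions skew toward desktop, which has a lower base rate.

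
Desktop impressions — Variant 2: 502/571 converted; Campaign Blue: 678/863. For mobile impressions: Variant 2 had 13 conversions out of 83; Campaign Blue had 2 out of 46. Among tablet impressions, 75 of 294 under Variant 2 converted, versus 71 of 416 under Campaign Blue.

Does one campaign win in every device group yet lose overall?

Desktop: Variant 2 502/571 = 87.9%, Campaign Blue 678/863 = 78.6% → Variant 2
Mobile: Variant 2 13/83 = 15.7%, Campaign Blue 2/46 = 4.3% → Variant 2
Tablet: Variant 2 75/294 = 25.5%, Campaign Blue 71/416 = 17.1% → Variant 2
Overall: Variant 2 590/948 = 62.2%, Campaign Blue 751/1325 = 56.7% → Variant 2
Variant 2 wins overall and in every device group — no reversal.

No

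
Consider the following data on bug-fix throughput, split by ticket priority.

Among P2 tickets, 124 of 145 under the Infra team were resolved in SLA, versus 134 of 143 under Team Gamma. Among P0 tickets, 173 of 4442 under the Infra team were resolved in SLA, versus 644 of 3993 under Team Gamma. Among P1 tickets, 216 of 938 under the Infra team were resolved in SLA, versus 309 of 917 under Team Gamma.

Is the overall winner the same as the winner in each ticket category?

P2: the Infra team 124/145 = 85.5%, Team Gamma 134/143 = 93.7% → Team Gamma
P0: the Infra team 173/4442 = 3.9%, Team Gamma 644/3993 = 16.1% → Team Gamma
P1: the Infra team 216/938 = 23.0%, Team Gamma 309/917 = 33.7% → Team Gamma
Overall: the Infra team 513/5525 = 9.3%, Team Gamma 1087/5053 = 21.5% → Team Gamma
Team Gamma wins overall and in every ticket group — no reversal.

Yes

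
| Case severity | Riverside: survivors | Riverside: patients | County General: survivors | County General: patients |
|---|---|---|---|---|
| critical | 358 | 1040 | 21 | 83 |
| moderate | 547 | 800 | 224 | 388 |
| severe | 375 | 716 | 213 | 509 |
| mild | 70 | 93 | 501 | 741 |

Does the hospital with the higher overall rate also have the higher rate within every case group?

No

Critical: Riverside 358/1040 = 34.4%, County General 21/83 = 25.3% → Riverside
Moderate: Riverside 547/800 = 68.4%, County General 224/388 = 57.7% → Riverside
Severe: Riverside 375/716 = 52.4%, County General 213/509 = 41.8% → Riverside
Mild: Riverside 70/93 = 75.3%, County General 501/741 = 67.6% → Riverside
Overall: Riverside 1350/2649 = 51.0%, County General 959/1721 = 55.7% → County General
Riverside wins each case group but County General wins overall — the comparison reverses. Riverside's patients skew toward critical, which has a lower base rate.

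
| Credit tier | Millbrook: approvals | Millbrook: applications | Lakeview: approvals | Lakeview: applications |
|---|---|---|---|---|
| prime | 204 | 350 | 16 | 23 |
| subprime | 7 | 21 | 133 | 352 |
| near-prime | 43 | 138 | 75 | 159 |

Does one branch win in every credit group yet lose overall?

Yes

Prime: Millbrook 204/350 = 58.3%, Lakeview 16/23 = 69.6% → Lakeview
Subprime: Millbrook 7/21 = 33.3%, Lakeview 133/352 = 37.8% → Lakeview
Near-prime: Millbrook 43/138 = 31.2%, Lakeview 75/159 = 47.2% → Lakeview
Overall: Millbrook 254/509 = 49.9%, Lakeview 224/534 = 41.9% → Millbrook
Lakeview wins each credit group but Millbrook wins overall — the comparison reverses. Lakeview's applications skew toward subprime, which has a lower base rate.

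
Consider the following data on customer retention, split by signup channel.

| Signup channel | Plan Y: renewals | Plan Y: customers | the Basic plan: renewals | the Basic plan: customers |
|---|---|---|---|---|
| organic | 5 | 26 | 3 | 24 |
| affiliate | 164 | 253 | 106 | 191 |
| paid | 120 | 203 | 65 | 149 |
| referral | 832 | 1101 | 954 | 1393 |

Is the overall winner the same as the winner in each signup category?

Yes

Organic: Plan Y 5/26 = 19.2%, the Basic plan 3/24 = 12.5% → Plan Y
Affiliate: Plan Y 164/253 = 64.8%, the Basic plan 106/191 = 55.5% → Plan Y
Paid: Plan Y 120/203 = 59.1%, the Basic plan 65/149 = 43.6% → Plan Y
Referral: Plan Y 832/1101 = 75.6%, the Basic plan 954/1393 = 68.5% → Plan Y
Overall: Plan Y 1121/1583 = 70.8%, the Basic plan 1128/1757 = 64.2% → Plan Y
Plan Y wins overall and in every signup group — no reversal.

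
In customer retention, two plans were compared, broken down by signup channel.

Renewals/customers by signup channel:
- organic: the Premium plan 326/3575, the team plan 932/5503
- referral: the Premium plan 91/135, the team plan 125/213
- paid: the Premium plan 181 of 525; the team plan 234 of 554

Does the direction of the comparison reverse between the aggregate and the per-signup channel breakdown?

Organic: the Premium plan 326/3575 = 9.1%, the team plan 932/5503 = 16.9% → the team plan
Referral: the Premium plan 91/135 = 67.4%, the team plan 125/213 = 58.7% → the Premium plan
Paid: the Premium plan 181/525 = 34.5%, the team plan 234/554 = 42.2% → the team plan
Overall: the Premium plan 598/4235 = 14.1%, the team plan 1291/6270 = 20.6% → the team plan
Neither sweeps: the Premium plan wins 1 of 3 groups, the team plan wins 2. The team plan wins overall but not every group — no Simpson reversal.

No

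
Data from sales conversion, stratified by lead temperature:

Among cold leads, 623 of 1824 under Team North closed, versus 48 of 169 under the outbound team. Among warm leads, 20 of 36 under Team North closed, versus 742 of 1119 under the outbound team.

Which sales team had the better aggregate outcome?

the outbound team

Cold: Team North 623/1824 = 34.2%, the outbound team 48/169 = 28.4% → Team North
Warm: Team North 20/36 = 55.6%, the outbound team 742/1119 = 66.3% → the outbound team
Overall: Team North 643/1860 = 34.6%, the outbound team 790/1288 = 61.3% → the outbound team
(Neither sweeps every lead group, but the outbound team has the higher pooled rate.)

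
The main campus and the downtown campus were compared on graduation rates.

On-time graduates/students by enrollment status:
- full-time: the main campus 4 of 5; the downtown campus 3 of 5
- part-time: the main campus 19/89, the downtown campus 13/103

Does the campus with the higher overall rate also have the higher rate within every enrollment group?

Yes

Full-time: the main campus 4/5 = 80.0%, the downtown campus 3/5 = 60.0% → the main campus
Part-time: the main campus 19/89 = 21.3%, the downtown campus 13/103 = 12.6% → the main campus
Overall: the main campus 23/94 = 24.5%, the downtown campus 16/108 = 14.8% → the main campus
The main campus wins overall and in every enrollment group — no reversal.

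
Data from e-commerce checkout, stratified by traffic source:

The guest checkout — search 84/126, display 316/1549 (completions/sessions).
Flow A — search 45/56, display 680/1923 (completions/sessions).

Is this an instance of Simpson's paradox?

Search: the guest checkout 84/126 = 66.7%, Flow A 45/56 = 80.4% → Flow A
Display: the guest checkout 316/1549 = 20.4%, Flow A 680/1923 = 35.4% → Flow A
Overall: the guest checkout 400/1675 = 23.9%, Flow A 725/1979 = 36.6% → Flow A
Flow A wins overall and in every traffic group — no reversal.

No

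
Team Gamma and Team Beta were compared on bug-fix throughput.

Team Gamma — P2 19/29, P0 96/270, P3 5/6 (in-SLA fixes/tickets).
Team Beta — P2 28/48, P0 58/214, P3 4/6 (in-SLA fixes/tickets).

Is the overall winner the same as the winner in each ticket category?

Yes

P2: Team Gamma 19/29 = 65.5%, Team Beta 28/48 = 58.3% → Team Gamma
P0: Team Gamma 96/270 = 35.6%, Team Beta 58/214 = 27.1% → Team Gamma
P3: Team Gamma 5/6 = 83.3%, Team Beta 4/6 = 66.7% → Team Gamma
Overall: Team Gamma 120/305 = 39.3%, Team Beta 90/268 = 33.6% → Team Gamma
Team Gamma wins overall and in every ticket group — no reversal.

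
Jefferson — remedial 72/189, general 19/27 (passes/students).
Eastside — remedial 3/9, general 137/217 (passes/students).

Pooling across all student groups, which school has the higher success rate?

Remedial: Jefferson 72/189 = 38.1%, Eastside 3/9 = 33.3% → Jefferson
General: Jefferson 19/27 = 70.4%, Eastside 137/217 = 63.1% → Jefferson
Overall: Jefferson 91/216 = 42.1%, Eastside 140/226 = 61.9% → Eastside
(Jefferson wins every student group but Eastside wins overall — Jefferson's students skew toward the low-rate remedial group.)

Eastside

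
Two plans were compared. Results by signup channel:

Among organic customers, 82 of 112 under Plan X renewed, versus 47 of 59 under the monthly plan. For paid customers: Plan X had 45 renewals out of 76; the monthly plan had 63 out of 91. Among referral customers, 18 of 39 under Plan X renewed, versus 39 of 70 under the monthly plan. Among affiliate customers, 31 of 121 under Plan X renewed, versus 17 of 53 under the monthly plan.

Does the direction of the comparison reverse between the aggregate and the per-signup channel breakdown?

Organic: Plan X 82/112 = 73.2%, the monthly plan 47/59 = 79.7% → the monthly plan
Paid: Plan X 45/76 = 59.2%, the monthly plan 63/91 = 69.2% → the monthly plan
Referral: Plan X 18/39 = 46.2%, the monthly plan 39/70 = 55.7% → the monthly plan
Affiliate: Plan X 31/121 = 25.6%, the monthly plan 17/53 = 32.1% → the monthly plan
Overall: Plan X 176/348 = 50.6%, the monthly plan 166/273 = 60.8% → the monthly plan
The monthly plan wins overall and in every signup group — no reversal.

No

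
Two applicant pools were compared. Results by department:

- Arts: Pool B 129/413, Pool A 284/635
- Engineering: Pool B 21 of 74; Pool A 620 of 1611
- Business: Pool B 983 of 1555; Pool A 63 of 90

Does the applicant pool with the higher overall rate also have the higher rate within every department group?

No

Arts: Pool B 129/413 = 31.2%, Pool A 284/635 = 44.7% → Pool A
Engineering: Pool B 21/74 = 28.4%, Pool A 620/1611 = 38.5% → Pool A
Business: Pool B 983/1555 = 63.2%, Pool A 63/90 = 70.0% → Pool A
Overall: Pool B 1133/2042 = 55.5%, Pool A 967/2336 = 41.4% → Pool B
Pool A wins each department group but Pool B wins overall — the comparison reverses. Pool A's applicants skew toward Engineering, which has a lower base rate.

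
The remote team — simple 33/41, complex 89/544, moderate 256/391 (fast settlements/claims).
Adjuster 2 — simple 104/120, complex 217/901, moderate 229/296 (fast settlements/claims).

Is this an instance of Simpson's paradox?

Simple: the remote team 33/41 = 80.5%, Adjuster 2 104/120 = 86.7% → Adjuster 2
Complex: the remote team 89/544 = 16.4%, Adjuster 2 217/901 = 24.1% → Adjuster 2
Moderate: the remote team 256/391 = 65.5%, Adjuster 2 229/296 = 77.4% → Adjuster 2
Overall: the remote team 378/976 = 38.7%, Adjuster 2 550/1317 = 41.8% → Adjuster 2
Adjuster 2 wins overall and in every claim group — no reversal.

No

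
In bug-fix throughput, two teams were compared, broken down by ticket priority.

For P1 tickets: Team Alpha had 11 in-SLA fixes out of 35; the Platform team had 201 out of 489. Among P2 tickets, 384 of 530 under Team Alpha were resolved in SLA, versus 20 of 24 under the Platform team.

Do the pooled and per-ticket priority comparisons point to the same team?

P1: Team Alpha 11/35 = 31.4%, the Platform team 201/489 = 41.1% → the Platform team
P2: Team Alpha 384/530 = 72.5%, the Platform team 20/24 = 83.3% → the Platform team
Overall: Team Alpha 395/565 = 69.9%, the Platform team 221/513 = 43.1% → Team Alpha
The Platform team wins each ticket group but Team Alpha wins overall — the comparison reverses. The Platform team's tickets skew toward P1, which has a lower base rate.

No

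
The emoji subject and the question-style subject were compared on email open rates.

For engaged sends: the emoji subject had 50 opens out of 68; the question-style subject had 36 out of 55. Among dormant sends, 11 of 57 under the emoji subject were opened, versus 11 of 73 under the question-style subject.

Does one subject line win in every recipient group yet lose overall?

Engaged: the emoji subject 50/68 = 73.5%, the question-style subject 36/55 = 65.5% → the emoji subject
Dormant: the emoji subject 11/57 = 19.3%, the question-style subject 11/73 = 15.1% → the emoji subject
Overall: the emoji subject 61/125 = 48.8%, the question-style subject 47/128 = 36.7% → the emoji subject
The emoji subject wins overall and in every recipient group — no reversal.

No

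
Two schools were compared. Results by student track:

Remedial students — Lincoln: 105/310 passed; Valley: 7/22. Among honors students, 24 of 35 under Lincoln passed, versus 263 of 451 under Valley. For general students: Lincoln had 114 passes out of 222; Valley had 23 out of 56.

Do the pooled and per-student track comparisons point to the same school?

No

Remedial: Lincoln 105/310 = 33.9%, Valley 7/22 = 31.8% → Lincoln
Honors: Lincoln 24/35 = 68.6%, Valley 263/451 = 58.3% → Lincoln
General: Lincoln 114/222 = 51.4%, Valley 23/56 = 41.1% → Lincoln
Overall: Lincoln 243/567 = 42.9%, Valley 293/529 = 55.4% → Valley
Lincoln wins each student group but Valley wins overall — the comparison reverses. Lincoln's students skew toward remedial, which has a lower base rate.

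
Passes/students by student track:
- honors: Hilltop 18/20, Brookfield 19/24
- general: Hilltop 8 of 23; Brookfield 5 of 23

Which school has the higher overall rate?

Hilltop

Honors: Hilltop 18/20 = 90.0%, Brookfield 19/24 = 79.2% → Hilltop
General: Hilltop 8/23 = 34.8%, Brookfield 5/23 = 21.7% → Hilltop
Overall: Hilltop 26/43 = 60.5%, Brookfield 24/47 = 51.1% → Hilltop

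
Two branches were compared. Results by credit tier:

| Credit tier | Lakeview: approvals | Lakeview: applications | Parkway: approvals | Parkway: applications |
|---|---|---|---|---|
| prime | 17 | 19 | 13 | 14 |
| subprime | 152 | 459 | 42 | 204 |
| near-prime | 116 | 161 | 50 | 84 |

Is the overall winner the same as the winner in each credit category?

Prime: Lakeview 17/19 = 89.5%, Parkway 13/14 = 92.9% → Parkway
Subprime: Lakeview 152/459 = 33.1%, Parkway 42/204 = 20.6% → Lakeview
Near-prime: Lakeview 116/161 = 72.0%, Parkway 50/84 = 59.5% → Lakeview
Overall: Lakeview 285/639 = 44.6%, Parkway 105/302 = 34.8% → Lakeview
Neither sweeps: Lakeview wins 2 of 3 groups, Parkway wins 1. Lakeview wins overall but not every group — no Simpson reversal.

No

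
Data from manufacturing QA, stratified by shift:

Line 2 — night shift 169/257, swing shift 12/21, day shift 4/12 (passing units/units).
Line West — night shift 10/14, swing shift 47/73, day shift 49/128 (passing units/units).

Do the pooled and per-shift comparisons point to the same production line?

Night shift: Line 2 169/257 = 65.8%, Line West 10/14 = 71.4% → Line West
Swing shift: Line 2 12/21 = 57.1%, Line West 47/73 = 64.4% → Line West
Day shift: Line 2 4/12 = 33.3%, Line West 49/128 = 38.3% → Line West
Overall: Line 2 185/290 = 63.8%, Line West 106/215 = 49.3% → Line 2
Line West wins each shift group but Line 2 wins overall — the comparison reverses. Line West's units skew toward day shift, which has a lower base rate.

No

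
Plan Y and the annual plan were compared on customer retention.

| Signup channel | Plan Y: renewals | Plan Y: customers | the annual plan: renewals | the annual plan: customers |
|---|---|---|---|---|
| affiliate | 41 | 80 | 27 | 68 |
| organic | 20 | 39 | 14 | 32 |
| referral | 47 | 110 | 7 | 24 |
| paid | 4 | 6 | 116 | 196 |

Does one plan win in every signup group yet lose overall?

Affiliate: Plan Y 41/80 = 51.2%, the annual plan 27/68 = 39.7% → Plan Y
Organic: Plan Y 20/39 = 51.3%, the annual plan 14/32 = 43.8% → Plan Y
Referral: Plan Y 47/110 = 42.7%, the annual plan 7/24 = 29.2% → Plan Y
Paid: Plan Y 4/6 = 66.7%, the annual plan 116/196 = 59.2% → Plan Y
Overall: Plan Y 112/235 = 47.7%, the annual plan 164/320 = 51.2% → the annual plan
Plan Y wins each signup group but the annual plan wins overall — the comparison reverses. Plan Y's customers skew toward referral, which has a lower base rate.

Yes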